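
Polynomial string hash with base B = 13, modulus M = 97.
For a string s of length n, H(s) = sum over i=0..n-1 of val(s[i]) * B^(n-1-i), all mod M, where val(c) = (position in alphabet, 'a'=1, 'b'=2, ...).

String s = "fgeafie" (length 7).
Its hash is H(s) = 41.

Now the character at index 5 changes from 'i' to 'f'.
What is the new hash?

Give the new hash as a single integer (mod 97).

Answer: 2

Derivation:
val('i') = 9, val('f') = 6
Position k = 5, exponent = n-1-k = 1
B^1 mod M = 13^1 mod 97 = 13
Delta = (6 - 9) * 13 mod 97 = 58
New hash = (41 + 58) mod 97 = 2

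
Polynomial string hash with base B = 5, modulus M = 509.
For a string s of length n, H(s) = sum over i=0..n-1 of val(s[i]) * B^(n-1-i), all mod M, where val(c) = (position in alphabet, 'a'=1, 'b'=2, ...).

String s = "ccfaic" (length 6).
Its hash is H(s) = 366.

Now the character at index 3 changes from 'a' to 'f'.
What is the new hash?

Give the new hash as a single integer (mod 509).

val('a') = 1, val('f') = 6
Position k = 3, exponent = n-1-k = 2
B^2 mod M = 5^2 mod 509 = 25
Delta = (6 - 1) * 25 mod 509 = 125
New hash = (366 + 125) mod 509 = 491

Answer: 491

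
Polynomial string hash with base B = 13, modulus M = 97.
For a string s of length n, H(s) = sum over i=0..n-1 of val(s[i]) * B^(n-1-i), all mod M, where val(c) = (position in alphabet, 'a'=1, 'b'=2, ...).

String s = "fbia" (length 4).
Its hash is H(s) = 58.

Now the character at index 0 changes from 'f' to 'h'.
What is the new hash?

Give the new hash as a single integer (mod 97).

Answer: 87

Derivation:
val('f') = 6, val('h') = 8
Position k = 0, exponent = n-1-k = 3
B^3 mod M = 13^3 mod 97 = 63
Delta = (8 - 6) * 63 mod 97 = 29
New hash = (58 + 29) mod 97 = 87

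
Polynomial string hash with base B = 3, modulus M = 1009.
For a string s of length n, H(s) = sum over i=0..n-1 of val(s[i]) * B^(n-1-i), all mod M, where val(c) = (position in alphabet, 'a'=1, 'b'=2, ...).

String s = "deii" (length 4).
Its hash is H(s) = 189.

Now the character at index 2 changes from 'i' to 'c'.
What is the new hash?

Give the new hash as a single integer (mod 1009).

val('i') = 9, val('c') = 3
Position k = 2, exponent = n-1-k = 1
B^1 mod M = 3^1 mod 1009 = 3
Delta = (3 - 9) * 3 mod 1009 = 991
New hash = (189 + 991) mod 1009 = 171

Answer: 171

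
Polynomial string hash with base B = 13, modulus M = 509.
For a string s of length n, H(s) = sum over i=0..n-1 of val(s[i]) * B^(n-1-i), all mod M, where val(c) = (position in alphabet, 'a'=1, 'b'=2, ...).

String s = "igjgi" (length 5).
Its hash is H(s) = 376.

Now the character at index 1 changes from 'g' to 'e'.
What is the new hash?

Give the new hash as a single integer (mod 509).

Answer: 54

Derivation:
val('g') = 7, val('e') = 5
Position k = 1, exponent = n-1-k = 3
B^3 mod M = 13^3 mod 509 = 161
Delta = (5 - 7) * 161 mod 509 = 187
New hash = (376 + 187) mod 509 = 54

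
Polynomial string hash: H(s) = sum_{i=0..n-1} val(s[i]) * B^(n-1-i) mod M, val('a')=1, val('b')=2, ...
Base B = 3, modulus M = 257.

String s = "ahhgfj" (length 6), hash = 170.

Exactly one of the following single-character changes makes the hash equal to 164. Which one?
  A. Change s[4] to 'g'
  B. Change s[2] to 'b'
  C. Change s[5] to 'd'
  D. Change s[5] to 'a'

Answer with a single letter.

Answer: C

Derivation:
Option A: s[4]='f'->'g', delta=(7-6)*3^1 mod 257 = 3, hash=170+3 mod 257 = 173
Option B: s[2]='h'->'b', delta=(2-8)*3^3 mod 257 = 95, hash=170+95 mod 257 = 8
Option C: s[5]='j'->'d', delta=(4-10)*3^0 mod 257 = 251, hash=170+251 mod 257 = 164 <-- target
Option D: s[5]='j'->'a', delta=(1-10)*3^0 mod 257 = 248, hash=170+248 mod 257 = 161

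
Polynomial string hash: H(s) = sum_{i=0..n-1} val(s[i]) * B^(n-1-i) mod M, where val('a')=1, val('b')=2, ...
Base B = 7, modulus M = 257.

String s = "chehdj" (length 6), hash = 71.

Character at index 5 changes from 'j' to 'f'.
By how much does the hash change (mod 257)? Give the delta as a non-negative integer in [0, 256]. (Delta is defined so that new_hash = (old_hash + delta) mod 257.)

Answer: 253

Derivation:
Delta formula: (val(new) - val(old)) * B^(n-1-k) mod M
  val('f') - val('j') = 6 - 10 = -4
  B^(n-1-k) = 7^0 mod 257 = 1
  Delta = -4 * 1 mod 257 = 253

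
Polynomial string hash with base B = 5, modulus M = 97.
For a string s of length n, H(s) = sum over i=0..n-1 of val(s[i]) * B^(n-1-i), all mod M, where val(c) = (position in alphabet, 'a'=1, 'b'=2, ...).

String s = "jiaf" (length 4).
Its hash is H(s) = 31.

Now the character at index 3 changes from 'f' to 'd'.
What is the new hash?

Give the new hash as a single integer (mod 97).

val('f') = 6, val('d') = 4
Position k = 3, exponent = n-1-k = 0
B^0 mod M = 5^0 mod 97 = 1
Delta = (4 - 6) * 1 mod 97 = 95
New hash = (31 + 95) mod 97 = 29

Answer: 29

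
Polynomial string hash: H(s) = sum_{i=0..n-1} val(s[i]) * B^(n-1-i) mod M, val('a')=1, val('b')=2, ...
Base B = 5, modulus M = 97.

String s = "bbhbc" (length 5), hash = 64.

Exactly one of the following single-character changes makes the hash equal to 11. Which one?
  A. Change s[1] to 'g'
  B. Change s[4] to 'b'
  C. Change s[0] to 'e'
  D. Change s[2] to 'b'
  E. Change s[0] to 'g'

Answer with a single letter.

Answer: D

Derivation:
Option A: s[1]='b'->'g', delta=(7-2)*5^3 mod 97 = 43, hash=64+43 mod 97 = 10
Option B: s[4]='c'->'b', delta=(2-3)*5^0 mod 97 = 96, hash=64+96 mod 97 = 63
Option C: s[0]='b'->'e', delta=(5-2)*5^4 mod 97 = 32, hash=64+32 mod 97 = 96
Option D: s[2]='h'->'b', delta=(2-8)*5^2 mod 97 = 44, hash=64+44 mod 97 = 11 <-- target
Option E: s[0]='b'->'g', delta=(7-2)*5^4 mod 97 = 21, hash=64+21 mod 97 = 85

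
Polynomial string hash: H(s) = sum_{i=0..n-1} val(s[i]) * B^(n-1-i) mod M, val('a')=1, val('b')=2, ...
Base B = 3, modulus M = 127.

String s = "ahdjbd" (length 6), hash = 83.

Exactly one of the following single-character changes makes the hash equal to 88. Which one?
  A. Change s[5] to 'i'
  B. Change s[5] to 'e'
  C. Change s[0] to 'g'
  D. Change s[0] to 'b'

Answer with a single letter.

Option A: s[5]='d'->'i', delta=(9-4)*3^0 mod 127 = 5, hash=83+5 mod 127 = 88 <-- target
Option B: s[5]='d'->'e', delta=(5-4)*3^0 mod 127 = 1, hash=83+1 mod 127 = 84
Option C: s[0]='a'->'g', delta=(7-1)*3^5 mod 127 = 61, hash=83+61 mod 127 = 17
Option D: s[0]='a'->'b', delta=(2-1)*3^5 mod 127 = 116, hash=83+116 mod 127 = 72

Answer: A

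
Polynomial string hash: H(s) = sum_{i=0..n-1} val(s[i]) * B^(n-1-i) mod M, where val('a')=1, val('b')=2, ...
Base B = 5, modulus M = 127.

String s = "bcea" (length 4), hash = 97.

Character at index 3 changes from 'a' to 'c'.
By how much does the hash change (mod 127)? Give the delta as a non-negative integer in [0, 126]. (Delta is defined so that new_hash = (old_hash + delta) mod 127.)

Answer: 2

Derivation:
Delta formula: (val(new) - val(old)) * B^(n-1-k) mod M
  val('c') - val('a') = 3 - 1 = 2
  B^(n-1-k) = 5^0 mod 127 = 1
  Delta = 2 * 1 mod 127 = 2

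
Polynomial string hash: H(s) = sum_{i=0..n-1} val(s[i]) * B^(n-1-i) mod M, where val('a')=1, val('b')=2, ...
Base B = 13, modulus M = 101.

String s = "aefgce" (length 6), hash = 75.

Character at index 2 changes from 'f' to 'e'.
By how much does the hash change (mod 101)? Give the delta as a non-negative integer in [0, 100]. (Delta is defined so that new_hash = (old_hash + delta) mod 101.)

Answer: 25

Derivation:
Delta formula: (val(new) - val(old)) * B^(n-1-k) mod M
  val('e') - val('f') = 5 - 6 = -1
  B^(n-1-k) = 13^3 mod 101 = 76
  Delta = -1 * 76 mod 101 = 25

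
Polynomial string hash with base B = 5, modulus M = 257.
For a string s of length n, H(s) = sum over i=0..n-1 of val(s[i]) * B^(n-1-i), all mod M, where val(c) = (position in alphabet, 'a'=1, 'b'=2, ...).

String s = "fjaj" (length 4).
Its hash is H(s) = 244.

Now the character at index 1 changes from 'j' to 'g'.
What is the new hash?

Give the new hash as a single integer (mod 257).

val('j') = 10, val('g') = 7
Position k = 1, exponent = n-1-k = 2
B^2 mod M = 5^2 mod 257 = 25
Delta = (7 - 10) * 25 mod 257 = 182
New hash = (244 + 182) mod 257 = 169

Answer: 169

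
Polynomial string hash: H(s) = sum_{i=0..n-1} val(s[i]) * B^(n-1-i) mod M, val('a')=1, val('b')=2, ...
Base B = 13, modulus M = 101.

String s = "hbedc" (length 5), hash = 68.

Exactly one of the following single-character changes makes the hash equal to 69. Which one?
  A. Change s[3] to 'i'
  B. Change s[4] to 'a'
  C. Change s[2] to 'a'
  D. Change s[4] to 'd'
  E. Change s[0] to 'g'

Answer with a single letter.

Answer: D

Derivation:
Option A: s[3]='d'->'i', delta=(9-4)*13^1 mod 101 = 65, hash=68+65 mod 101 = 32
Option B: s[4]='c'->'a', delta=(1-3)*13^0 mod 101 = 99, hash=68+99 mod 101 = 66
Option C: s[2]='e'->'a', delta=(1-5)*13^2 mod 101 = 31, hash=68+31 mod 101 = 99
Option D: s[4]='c'->'d', delta=(4-3)*13^0 mod 101 = 1, hash=68+1 mod 101 = 69 <-- target
Option E: s[0]='h'->'g', delta=(7-8)*13^4 mod 101 = 22, hash=68+22 mod 101 = 90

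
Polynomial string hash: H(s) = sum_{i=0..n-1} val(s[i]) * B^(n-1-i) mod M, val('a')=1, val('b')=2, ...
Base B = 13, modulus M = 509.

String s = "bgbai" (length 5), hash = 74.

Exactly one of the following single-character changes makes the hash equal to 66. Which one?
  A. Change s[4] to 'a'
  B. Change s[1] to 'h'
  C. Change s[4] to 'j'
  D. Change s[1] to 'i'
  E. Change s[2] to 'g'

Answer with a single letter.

Option A: s[4]='i'->'a', delta=(1-9)*13^0 mod 509 = 501, hash=74+501 mod 509 = 66 <-- target
Option B: s[1]='g'->'h', delta=(8-7)*13^3 mod 509 = 161, hash=74+161 mod 509 = 235
Option C: s[4]='i'->'j', delta=(10-9)*13^0 mod 509 = 1, hash=74+1 mod 509 = 75
Option D: s[1]='g'->'i', delta=(9-7)*13^3 mod 509 = 322, hash=74+322 mod 509 = 396
Option E: s[2]='b'->'g', delta=(7-2)*13^2 mod 509 = 336, hash=74+336 mod 509 = 410

Answer: A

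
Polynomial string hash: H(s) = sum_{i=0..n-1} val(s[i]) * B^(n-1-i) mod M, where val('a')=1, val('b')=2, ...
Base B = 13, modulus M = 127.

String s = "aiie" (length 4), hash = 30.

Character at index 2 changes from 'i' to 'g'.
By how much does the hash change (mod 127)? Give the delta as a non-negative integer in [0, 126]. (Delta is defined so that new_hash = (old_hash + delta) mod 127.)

Delta formula: (val(new) - val(old)) * B^(n-1-k) mod M
  val('g') - val('i') = 7 - 9 = -2
  B^(n-1-k) = 13^1 mod 127 = 13
  Delta = -2 * 13 mod 127 = 101

Answer: 101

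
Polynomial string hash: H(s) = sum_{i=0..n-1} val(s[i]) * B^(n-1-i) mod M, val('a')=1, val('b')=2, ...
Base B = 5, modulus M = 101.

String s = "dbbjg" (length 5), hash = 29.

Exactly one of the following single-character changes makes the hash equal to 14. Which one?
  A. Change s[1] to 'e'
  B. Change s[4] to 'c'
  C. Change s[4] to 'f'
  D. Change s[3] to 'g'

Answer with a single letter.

Answer: D

Derivation:
Option A: s[1]='b'->'e', delta=(5-2)*5^3 mod 101 = 72, hash=29+72 mod 101 = 0
Option B: s[4]='g'->'c', delta=(3-7)*5^0 mod 101 = 97, hash=29+97 mod 101 = 25
Option C: s[4]='g'->'f', delta=(6-7)*5^0 mod 101 = 100, hash=29+100 mod 101 = 28
Option D: s[3]='j'->'g', delta=(7-10)*5^1 mod 101 = 86, hash=29+86 mod 101 = 14 <-- target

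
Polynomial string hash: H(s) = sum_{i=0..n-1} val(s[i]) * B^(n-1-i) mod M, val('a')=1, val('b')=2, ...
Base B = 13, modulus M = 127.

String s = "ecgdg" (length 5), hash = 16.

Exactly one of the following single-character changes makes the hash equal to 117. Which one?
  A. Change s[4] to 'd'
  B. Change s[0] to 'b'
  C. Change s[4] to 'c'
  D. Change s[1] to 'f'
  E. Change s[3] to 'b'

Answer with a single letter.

Option A: s[4]='g'->'d', delta=(4-7)*13^0 mod 127 = 124, hash=16+124 mod 127 = 13
Option B: s[0]='e'->'b', delta=(2-5)*13^4 mod 127 = 42, hash=16+42 mod 127 = 58
Option C: s[4]='g'->'c', delta=(3-7)*13^0 mod 127 = 123, hash=16+123 mod 127 = 12
Option D: s[1]='c'->'f', delta=(6-3)*13^3 mod 127 = 114, hash=16+114 mod 127 = 3
Option E: s[3]='d'->'b', delta=(2-4)*13^1 mod 127 = 101, hash=16+101 mod 127 = 117 <-- target

Answer: E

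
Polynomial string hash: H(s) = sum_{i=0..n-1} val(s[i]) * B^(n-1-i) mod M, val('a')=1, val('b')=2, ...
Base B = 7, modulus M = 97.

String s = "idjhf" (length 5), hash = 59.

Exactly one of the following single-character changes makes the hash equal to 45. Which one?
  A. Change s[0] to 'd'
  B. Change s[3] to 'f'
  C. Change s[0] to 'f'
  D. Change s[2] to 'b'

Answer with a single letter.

Answer: B

Derivation:
Option A: s[0]='i'->'d', delta=(4-9)*7^4 mod 97 = 23, hash=59+23 mod 97 = 82
Option B: s[3]='h'->'f', delta=(6-8)*7^1 mod 97 = 83, hash=59+83 mod 97 = 45 <-- target
Option C: s[0]='i'->'f', delta=(6-9)*7^4 mod 97 = 72, hash=59+72 mod 97 = 34
Option D: s[2]='j'->'b', delta=(2-10)*7^2 mod 97 = 93, hash=59+93 mod 97 = 55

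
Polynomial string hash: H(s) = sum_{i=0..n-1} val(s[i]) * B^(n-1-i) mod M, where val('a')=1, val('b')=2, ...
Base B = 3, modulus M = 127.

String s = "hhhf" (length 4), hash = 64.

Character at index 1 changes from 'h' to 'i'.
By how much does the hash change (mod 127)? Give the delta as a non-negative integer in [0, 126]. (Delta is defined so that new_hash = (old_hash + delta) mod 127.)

Answer: 9

Derivation:
Delta formula: (val(new) - val(old)) * B^(n-1-k) mod M
  val('i') - val('h') = 9 - 8 = 1
  B^(n-1-k) = 3^2 mod 127 = 9
  Delta = 1 * 9 mod 127 = 9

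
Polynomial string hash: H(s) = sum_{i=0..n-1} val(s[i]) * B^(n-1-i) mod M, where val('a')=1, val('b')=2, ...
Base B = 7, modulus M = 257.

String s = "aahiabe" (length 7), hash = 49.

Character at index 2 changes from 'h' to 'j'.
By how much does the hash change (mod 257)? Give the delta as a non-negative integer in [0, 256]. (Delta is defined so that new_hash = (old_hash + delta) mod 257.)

Delta formula: (val(new) - val(old)) * B^(n-1-k) mod M
  val('j') - val('h') = 10 - 8 = 2
  B^(n-1-k) = 7^4 mod 257 = 88
  Delta = 2 * 88 mod 257 = 176

Answer: 176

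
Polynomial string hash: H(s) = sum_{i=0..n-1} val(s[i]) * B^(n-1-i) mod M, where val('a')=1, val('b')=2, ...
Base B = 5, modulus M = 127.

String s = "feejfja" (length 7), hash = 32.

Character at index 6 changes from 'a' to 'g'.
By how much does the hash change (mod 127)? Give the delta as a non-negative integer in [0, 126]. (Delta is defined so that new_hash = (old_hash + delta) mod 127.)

Answer: 6

Derivation:
Delta formula: (val(new) - val(old)) * B^(n-1-k) mod M
  val('g') - val('a') = 7 - 1 = 6
  B^(n-1-k) = 5^0 mod 127 = 1
  Delta = 6 * 1 mod 127 = 6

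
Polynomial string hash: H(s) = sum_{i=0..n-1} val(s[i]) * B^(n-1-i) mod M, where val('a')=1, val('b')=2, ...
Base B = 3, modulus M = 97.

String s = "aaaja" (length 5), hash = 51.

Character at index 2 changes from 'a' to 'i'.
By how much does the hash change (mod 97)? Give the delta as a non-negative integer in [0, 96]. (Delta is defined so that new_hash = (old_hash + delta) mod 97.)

Answer: 72

Derivation:
Delta formula: (val(new) - val(old)) * B^(n-1-k) mod M
  val('i') - val('a') = 9 - 1 = 8
  B^(n-1-k) = 3^2 mod 97 = 9
  Delta = 8 * 9 mod 97 = 72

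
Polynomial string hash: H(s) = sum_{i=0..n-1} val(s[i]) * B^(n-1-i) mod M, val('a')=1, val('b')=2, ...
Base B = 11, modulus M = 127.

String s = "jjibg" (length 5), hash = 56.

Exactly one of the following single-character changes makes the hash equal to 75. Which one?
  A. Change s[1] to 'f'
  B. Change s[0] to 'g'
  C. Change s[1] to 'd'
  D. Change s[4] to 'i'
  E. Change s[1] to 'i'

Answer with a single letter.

Answer: B

Derivation:
Option A: s[1]='j'->'f', delta=(6-10)*11^3 mod 127 = 10, hash=56+10 mod 127 = 66
Option B: s[0]='j'->'g', delta=(7-10)*11^4 mod 127 = 19, hash=56+19 mod 127 = 75 <-- target
Option C: s[1]='j'->'d', delta=(4-10)*11^3 mod 127 = 15, hash=56+15 mod 127 = 71
Option D: s[4]='g'->'i', delta=(9-7)*11^0 mod 127 = 2, hash=56+2 mod 127 = 58
Option E: s[1]='j'->'i', delta=(9-10)*11^3 mod 127 = 66, hash=56+66 mod 127 = 122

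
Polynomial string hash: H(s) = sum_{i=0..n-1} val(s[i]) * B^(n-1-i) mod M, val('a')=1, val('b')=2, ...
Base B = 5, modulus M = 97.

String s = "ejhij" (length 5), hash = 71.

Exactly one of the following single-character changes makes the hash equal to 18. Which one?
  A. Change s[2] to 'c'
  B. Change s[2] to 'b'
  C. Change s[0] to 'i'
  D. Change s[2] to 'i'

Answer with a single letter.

Answer: B

Derivation:
Option A: s[2]='h'->'c', delta=(3-8)*5^2 mod 97 = 69, hash=71+69 mod 97 = 43
Option B: s[2]='h'->'b', delta=(2-8)*5^2 mod 97 = 44, hash=71+44 mod 97 = 18 <-- target
Option C: s[0]='e'->'i', delta=(9-5)*5^4 mod 97 = 75, hash=71+75 mod 97 = 49
Option D: s[2]='h'->'i', delta=(9-8)*5^2 mod 97 = 25, hash=71+25 mod 97 = 96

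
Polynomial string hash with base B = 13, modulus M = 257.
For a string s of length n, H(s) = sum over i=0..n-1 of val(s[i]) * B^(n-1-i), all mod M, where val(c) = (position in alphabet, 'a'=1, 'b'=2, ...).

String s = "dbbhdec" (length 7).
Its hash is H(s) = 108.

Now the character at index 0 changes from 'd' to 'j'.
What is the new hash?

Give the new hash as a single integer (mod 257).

val('d') = 4, val('j') = 10
Position k = 0, exponent = n-1-k = 6
B^6 mod M = 13^6 mod 257 = 92
Delta = (10 - 4) * 92 mod 257 = 38
New hash = (108 + 38) mod 257 = 146

Answer: 146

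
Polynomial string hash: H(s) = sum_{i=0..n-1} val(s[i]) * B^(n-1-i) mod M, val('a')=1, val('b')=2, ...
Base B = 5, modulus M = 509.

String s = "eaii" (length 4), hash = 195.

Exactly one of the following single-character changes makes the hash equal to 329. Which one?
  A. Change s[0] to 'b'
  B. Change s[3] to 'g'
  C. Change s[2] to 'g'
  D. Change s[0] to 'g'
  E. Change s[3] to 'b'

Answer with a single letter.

Option A: s[0]='e'->'b', delta=(2-5)*5^3 mod 509 = 134, hash=195+134 mod 509 = 329 <-- target
Option B: s[3]='i'->'g', delta=(7-9)*5^0 mod 509 = 507, hash=195+507 mod 509 = 193
Option C: s[2]='i'->'g', delta=(7-9)*5^1 mod 509 = 499, hash=195+499 mod 509 = 185
Option D: s[0]='e'->'g', delta=(7-5)*5^3 mod 509 = 250, hash=195+250 mod 509 = 445
Option E: s[3]='i'->'b', delta=(2-9)*5^0 mod 509 = 502, hash=195+502 mod 509 = 188

Answer: A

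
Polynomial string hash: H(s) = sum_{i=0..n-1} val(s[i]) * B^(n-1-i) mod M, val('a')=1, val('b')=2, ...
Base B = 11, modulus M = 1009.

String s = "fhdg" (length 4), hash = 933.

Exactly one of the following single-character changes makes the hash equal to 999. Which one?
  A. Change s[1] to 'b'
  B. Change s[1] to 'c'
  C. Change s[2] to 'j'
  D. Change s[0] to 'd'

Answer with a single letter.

Option A: s[1]='h'->'b', delta=(2-8)*11^2 mod 1009 = 283, hash=933+283 mod 1009 = 207
Option B: s[1]='h'->'c', delta=(3-8)*11^2 mod 1009 = 404, hash=933+404 mod 1009 = 328
Option C: s[2]='d'->'j', delta=(10-4)*11^1 mod 1009 = 66, hash=933+66 mod 1009 = 999 <-- target
Option D: s[0]='f'->'d', delta=(4-6)*11^3 mod 1009 = 365, hash=933+365 mod 1009 = 289

Answer: C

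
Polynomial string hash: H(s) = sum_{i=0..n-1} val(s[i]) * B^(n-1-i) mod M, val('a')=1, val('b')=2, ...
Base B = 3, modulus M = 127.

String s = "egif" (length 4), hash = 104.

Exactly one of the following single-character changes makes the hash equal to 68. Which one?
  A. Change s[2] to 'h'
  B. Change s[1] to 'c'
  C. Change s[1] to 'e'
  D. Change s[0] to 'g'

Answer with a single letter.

Option A: s[2]='i'->'h', delta=(8-9)*3^1 mod 127 = 124, hash=104+124 mod 127 = 101
Option B: s[1]='g'->'c', delta=(3-7)*3^2 mod 127 = 91, hash=104+91 mod 127 = 68 <-- target
Option C: s[1]='g'->'e', delta=(5-7)*3^2 mod 127 = 109, hash=104+109 mod 127 = 86
Option D: s[0]='e'->'g', delta=(7-5)*3^3 mod 127 = 54, hash=104+54 mod 127 = 31

Answer: B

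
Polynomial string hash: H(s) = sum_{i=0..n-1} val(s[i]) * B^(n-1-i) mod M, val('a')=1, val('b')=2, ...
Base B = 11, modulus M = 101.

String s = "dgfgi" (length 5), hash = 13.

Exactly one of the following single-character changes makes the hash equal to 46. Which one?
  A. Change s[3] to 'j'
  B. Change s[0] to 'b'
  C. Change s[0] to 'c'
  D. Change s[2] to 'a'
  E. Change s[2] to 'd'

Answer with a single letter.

Answer: A

Derivation:
Option A: s[3]='g'->'j', delta=(10-7)*11^1 mod 101 = 33, hash=13+33 mod 101 = 46 <-- target
Option B: s[0]='d'->'b', delta=(2-4)*11^4 mod 101 = 8, hash=13+8 mod 101 = 21
Option C: s[0]='d'->'c', delta=(3-4)*11^4 mod 101 = 4, hash=13+4 mod 101 = 17
Option D: s[2]='f'->'a', delta=(1-6)*11^2 mod 101 = 1, hash=13+1 mod 101 = 14
Option E: s[2]='f'->'d', delta=(4-6)*11^2 mod 101 = 61, hash=13+61 mod 101 = 74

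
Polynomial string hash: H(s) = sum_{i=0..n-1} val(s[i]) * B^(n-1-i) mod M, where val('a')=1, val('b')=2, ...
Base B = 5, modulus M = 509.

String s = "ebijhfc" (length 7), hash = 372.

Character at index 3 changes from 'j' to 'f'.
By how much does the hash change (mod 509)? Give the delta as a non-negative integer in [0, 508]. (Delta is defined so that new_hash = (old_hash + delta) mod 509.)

Delta formula: (val(new) - val(old)) * B^(n-1-k) mod M
  val('f') - val('j') = 6 - 10 = -4
  B^(n-1-k) = 5^3 mod 509 = 125
  Delta = -4 * 125 mod 509 = 9

Answer: 9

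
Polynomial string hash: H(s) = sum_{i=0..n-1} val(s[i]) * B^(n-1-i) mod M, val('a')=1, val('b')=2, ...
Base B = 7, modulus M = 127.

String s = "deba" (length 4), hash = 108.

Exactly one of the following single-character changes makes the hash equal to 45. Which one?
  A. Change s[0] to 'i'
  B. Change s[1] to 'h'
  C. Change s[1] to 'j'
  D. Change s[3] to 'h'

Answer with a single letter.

Answer: A

Derivation:
Option A: s[0]='d'->'i', delta=(9-4)*7^3 mod 127 = 64, hash=108+64 mod 127 = 45 <-- target
Option B: s[1]='e'->'h', delta=(8-5)*7^2 mod 127 = 20, hash=108+20 mod 127 = 1
Option C: s[1]='e'->'j', delta=(10-5)*7^2 mod 127 = 118, hash=108+118 mod 127 = 99
Option D: s[3]='a'->'h', delta=(8-1)*7^0 mod 127 = 7, hash=108+7 mod 127 = 115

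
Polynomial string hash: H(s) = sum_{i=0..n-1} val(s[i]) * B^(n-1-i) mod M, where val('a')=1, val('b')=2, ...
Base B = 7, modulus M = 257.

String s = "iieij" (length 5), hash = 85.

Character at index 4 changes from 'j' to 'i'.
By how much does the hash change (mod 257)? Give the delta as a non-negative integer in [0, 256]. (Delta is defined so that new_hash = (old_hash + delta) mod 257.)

Delta formula: (val(new) - val(old)) * B^(n-1-k) mod M
  val('i') - val('j') = 9 - 10 = -1
  B^(n-1-k) = 7^0 mod 257 = 1
  Delta = -1 * 1 mod 257 = 256

Answer: 256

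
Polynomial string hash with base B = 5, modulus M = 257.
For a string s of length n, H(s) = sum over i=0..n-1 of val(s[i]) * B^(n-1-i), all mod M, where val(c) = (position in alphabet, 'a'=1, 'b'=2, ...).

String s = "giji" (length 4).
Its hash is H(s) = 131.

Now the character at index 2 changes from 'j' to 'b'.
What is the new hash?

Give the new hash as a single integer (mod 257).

Answer: 91

Derivation:
val('j') = 10, val('b') = 2
Position k = 2, exponent = n-1-k = 1
B^1 mod M = 5^1 mod 257 = 5
Delta = (2 - 10) * 5 mod 257 = 217
New hash = (131 + 217) mod 257 = 91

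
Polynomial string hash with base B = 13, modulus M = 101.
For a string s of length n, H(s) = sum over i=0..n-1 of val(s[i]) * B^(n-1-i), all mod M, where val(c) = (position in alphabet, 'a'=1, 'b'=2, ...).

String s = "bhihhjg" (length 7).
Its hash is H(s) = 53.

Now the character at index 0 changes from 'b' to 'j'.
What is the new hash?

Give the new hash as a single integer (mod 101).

Answer: 3

Derivation:
val('b') = 2, val('j') = 10
Position k = 0, exponent = n-1-k = 6
B^6 mod M = 13^6 mod 101 = 19
Delta = (10 - 2) * 19 mod 101 = 51
New hash = (53 + 51) mod 101 = 3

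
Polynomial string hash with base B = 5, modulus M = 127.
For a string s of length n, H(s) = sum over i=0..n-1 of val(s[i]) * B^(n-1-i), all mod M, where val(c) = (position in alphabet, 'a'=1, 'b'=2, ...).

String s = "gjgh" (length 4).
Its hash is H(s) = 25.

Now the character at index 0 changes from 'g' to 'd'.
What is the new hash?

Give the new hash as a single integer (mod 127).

val('g') = 7, val('d') = 4
Position k = 0, exponent = n-1-k = 3
B^3 mod M = 5^3 mod 127 = 125
Delta = (4 - 7) * 125 mod 127 = 6
New hash = (25 + 6) mod 127 = 31

Answer: 31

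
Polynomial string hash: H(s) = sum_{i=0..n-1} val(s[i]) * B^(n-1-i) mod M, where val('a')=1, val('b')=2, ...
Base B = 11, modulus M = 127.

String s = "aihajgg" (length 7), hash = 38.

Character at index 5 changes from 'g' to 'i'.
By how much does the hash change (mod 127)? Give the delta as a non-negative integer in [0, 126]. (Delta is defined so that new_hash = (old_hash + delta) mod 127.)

Answer: 22

Derivation:
Delta formula: (val(new) - val(old)) * B^(n-1-k) mod M
  val('i') - val('g') = 9 - 7 = 2
  B^(n-1-k) = 11^1 mod 127 = 11
  Delta = 2 * 11 mod 127 = 22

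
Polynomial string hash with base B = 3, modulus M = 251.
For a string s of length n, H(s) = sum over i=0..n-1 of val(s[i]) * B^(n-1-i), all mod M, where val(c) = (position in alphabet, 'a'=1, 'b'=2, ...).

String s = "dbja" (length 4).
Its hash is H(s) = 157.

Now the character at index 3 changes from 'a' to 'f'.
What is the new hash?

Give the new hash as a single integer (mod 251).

Answer: 162

Derivation:
val('a') = 1, val('f') = 6
Position k = 3, exponent = n-1-k = 0
B^0 mod M = 3^0 mod 251 = 1
Delta = (6 - 1) * 1 mod 251 = 5
New hash = (157 + 5) mod 251 = 162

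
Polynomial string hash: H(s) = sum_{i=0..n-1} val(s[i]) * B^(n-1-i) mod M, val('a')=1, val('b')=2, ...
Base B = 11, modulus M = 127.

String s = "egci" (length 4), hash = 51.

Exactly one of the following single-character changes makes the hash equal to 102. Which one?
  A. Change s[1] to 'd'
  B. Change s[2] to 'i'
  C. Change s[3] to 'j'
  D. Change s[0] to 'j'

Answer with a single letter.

Answer: D

Derivation:
Option A: s[1]='g'->'d', delta=(4-7)*11^2 mod 127 = 18, hash=51+18 mod 127 = 69
Option B: s[2]='c'->'i', delta=(9-3)*11^1 mod 127 = 66, hash=51+66 mod 127 = 117
Option C: s[3]='i'->'j', delta=(10-9)*11^0 mod 127 = 1, hash=51+1 mod 127 = 52
Option D: s[0]='e'->'j', delta=(10-5)*11^3 mod 127 = 51, hash=51+51 mod 127 = 102 <-- target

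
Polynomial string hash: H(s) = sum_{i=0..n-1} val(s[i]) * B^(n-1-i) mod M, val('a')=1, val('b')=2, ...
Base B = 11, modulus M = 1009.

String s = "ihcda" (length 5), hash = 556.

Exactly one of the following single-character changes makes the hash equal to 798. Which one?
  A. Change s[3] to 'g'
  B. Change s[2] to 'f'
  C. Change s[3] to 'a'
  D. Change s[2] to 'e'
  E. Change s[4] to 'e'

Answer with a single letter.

Answer: D

Derivation:
Option A: s[3]='d'->'g', delta=(7-4)*11^1 mod 1009 = 33, hash=556+33 mod 1009 = 589
Option B: s[2]='c'->'f', delta=(6-3)*11^2 mod 1009 = 363, hash=556+363 mod 1009 = 919
Option C: s[3]='d'->'a', delta=(1-4)*11^1 mod 1009 = 976, hash=556+976 mod 1009 = 523
Option D: s[2]='c'->'e', delta=(5-3)*11^2 mod 1009 = 242, hash=556+242 mod 1009 = 798 <-- target
Option E: s[4]='a'->'e', delta=(5-1)*11^0 mod 1009 = 4, hash=556+4 mod 1009 = 560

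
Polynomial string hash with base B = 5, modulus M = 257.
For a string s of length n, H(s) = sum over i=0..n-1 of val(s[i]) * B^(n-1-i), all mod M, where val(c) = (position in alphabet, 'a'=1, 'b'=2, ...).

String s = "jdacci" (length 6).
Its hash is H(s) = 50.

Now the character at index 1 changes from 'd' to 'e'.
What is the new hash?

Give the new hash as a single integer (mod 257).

Answer: 161

Derivation:
val('d') = 4, val('e') = 5
Position k = 1, exponent = n-1-k = 4
B^4 mod M = 5^4 mod 257 = 111
Delta = (5 - 4) * 111 mod 257 = 111
New hash = (50 + 111) mod 257 = 161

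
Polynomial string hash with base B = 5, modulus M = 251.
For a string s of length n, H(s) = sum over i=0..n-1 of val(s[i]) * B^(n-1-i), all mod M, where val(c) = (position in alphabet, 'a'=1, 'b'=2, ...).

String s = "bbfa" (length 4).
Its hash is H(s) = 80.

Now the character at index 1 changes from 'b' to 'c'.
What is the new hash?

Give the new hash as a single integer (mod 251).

val('b') = 2, val('c') = 3
Position k = 1, exponent = n-1-k = 2
B^2 mod M = 5^2 mod 251 = 25
Delta = (3 - 2) * 25 mod 251 = 25
New hash = (80 + 25) mod 251 = 105

Answer: 105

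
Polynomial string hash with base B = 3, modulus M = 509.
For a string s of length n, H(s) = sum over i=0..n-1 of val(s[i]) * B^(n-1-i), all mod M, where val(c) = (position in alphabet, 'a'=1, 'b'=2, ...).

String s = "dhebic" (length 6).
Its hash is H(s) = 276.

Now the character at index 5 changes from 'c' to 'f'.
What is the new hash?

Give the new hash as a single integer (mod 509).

val('c') = 3, val('f') = 6
Position k = 5, exponent = n-1-k = 0
B^0 mod M = 3^0 mod 509 = 1
Delta = (6 - 3) * 1 mod 509 = 3
New hash = (276 + 3) mod 509 = 279

Answer: 279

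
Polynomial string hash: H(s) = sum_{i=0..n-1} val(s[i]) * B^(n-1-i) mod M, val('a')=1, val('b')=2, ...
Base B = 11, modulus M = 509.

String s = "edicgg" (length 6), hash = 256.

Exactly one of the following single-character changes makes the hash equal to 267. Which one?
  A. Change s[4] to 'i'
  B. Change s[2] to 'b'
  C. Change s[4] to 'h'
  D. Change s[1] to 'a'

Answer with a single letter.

Option A: s[4]='g'->'i', delta=(9-7)*11^1 mod 509 = 22, hash=256+22 mod 509 = 278
Option B: s[2]='i'->'b', delta=(2-9)*11^3 mod 509 = 354, hash=256+354 mod 509 = 101
Option C: s[4]='g'->'h', delta=(8-7)*11^1 mod 509 = 11, hash=256+11 mod 509 = 267 <-- target
Option D: s[1]='d'->'a', delta=(1-4)*11^4 mod 509 = 360, hash=256+360 mod 509 = 107

Answer: C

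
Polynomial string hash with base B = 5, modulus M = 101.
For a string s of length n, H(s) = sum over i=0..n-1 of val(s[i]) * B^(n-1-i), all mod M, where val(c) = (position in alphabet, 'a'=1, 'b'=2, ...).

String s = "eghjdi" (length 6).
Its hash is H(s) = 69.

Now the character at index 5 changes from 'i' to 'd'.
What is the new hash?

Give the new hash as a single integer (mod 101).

val('i') = 9, val('d') = 4
Position k = 5, exponent = n-1-k = 0
B^0 mod M = 5^0 mod 101 = 1
Delta = (4 - 9) * 1 mod 101 = 96
New hash = (69 + 96) mod 101 = 64

Answer: 64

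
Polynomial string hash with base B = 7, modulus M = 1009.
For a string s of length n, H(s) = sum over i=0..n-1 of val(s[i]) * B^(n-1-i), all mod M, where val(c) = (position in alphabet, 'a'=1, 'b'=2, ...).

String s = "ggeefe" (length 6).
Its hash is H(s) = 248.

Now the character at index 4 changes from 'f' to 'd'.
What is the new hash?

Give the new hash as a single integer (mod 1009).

Answer: 234

Derivation:
val('f') = 6, val('d') = 4
Position k = 4, exponent = n-1-k = 1
B^1 mod M = 7^1 mod 1009 = 7
Delta = (4 - 6) * 7 mod 1009 = 995
New hash = (248 + 995) mod 1009 = 234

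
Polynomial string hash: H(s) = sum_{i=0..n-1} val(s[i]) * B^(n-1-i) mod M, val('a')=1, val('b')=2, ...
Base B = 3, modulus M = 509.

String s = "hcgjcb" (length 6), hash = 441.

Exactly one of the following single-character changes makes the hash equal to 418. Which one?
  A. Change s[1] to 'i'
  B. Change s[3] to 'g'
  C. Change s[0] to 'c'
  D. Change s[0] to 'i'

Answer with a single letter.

Option A: s[1]='c'->'i', delta=(9-3)*3^4 mod 509 = 486, hash=441+486 mod 509 = 418 <-- target
Option B: s[3]='j'->'g', delta=(7-10)*3^2 mod 509 = 482, hash=441+482 mod 509 = 414
Option C: s[0]='h'->'c', delta=(3-8)*3^5 mod 509 = 312, hash=441+312 mod 509 = 244
Option D: s[0]='h'->'i', delta=(9-8)*3^5 mod 509 = 243, hash=441+243 mod 509 = 175

Answer: A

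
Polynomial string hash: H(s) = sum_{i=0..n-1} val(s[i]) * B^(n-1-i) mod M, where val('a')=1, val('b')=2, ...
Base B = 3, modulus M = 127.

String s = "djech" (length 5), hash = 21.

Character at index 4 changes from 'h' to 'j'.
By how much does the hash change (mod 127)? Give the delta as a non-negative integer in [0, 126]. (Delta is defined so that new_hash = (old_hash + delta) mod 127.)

Delta formula: (val(new) - val(old)) * B^(n-1-k) mod M
  val('j') - val('h') = 10 - 8 = 2
  B^(n-1-k) = 3^0 mod 127 = 1
  Delta = 2 * 1 mod 127 = 2

Answer: 2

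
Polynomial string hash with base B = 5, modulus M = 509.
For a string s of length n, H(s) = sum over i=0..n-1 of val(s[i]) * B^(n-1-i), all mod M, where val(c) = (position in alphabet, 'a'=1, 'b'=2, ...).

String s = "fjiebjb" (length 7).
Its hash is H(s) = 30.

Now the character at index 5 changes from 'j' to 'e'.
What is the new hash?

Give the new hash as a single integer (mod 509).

Answer: 5

Derivation:
val('j') = 10, val('e') = 5
Position k = 5, exponent = n-1-k = 1
B^1 mod M = 5^1 mod 509 = 5
Delta = (5 - 10) * 5 mod 509 = 484
New hash = (30 + 484) mod 509 = 5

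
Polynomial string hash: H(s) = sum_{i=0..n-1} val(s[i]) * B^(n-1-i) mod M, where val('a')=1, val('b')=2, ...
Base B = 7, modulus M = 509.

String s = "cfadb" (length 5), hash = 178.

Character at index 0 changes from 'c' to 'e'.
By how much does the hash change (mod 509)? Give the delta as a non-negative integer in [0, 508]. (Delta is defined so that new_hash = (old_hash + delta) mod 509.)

Answer: 221

Derivation:
Delta formula: (val(new) - val(old)) * B^(n-1-k) mod M
  val('e') - val('c') = 5 - 3 = 2
  B^(n-1-k) = 7^4 mod 509 = 365
  Delta = 2 * 365 mod 509 = 221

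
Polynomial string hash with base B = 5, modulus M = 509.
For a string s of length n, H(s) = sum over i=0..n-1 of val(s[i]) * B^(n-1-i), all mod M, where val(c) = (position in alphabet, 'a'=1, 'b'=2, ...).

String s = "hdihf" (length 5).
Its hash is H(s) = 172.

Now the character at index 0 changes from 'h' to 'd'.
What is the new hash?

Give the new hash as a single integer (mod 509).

Answer: 217

Derivation:
val('h') = 8, val('d') = 4
Position k = 0, exponent = n-1-k = 4
B^4 mod M = 5^4 mod 509 = 116
Delta = (4 - 8) * 116 mod 509 = 45
New hash = (172 + 45) mod 509 = 217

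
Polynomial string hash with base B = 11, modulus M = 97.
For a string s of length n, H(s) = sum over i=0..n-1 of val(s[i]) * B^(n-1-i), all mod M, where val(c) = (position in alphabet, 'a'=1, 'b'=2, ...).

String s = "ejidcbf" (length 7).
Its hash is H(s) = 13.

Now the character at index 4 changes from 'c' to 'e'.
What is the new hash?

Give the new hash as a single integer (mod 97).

val('c') = 3, val('e') = 5
Position k = 4, exponent = n-1-k = 2
B^2 mod M = 11^2 mod 97 = 24
Delta = (5 - 3) * 24 mod 97 = 48
New hash = (13 + 48) mod 97 = 61

Answer: 61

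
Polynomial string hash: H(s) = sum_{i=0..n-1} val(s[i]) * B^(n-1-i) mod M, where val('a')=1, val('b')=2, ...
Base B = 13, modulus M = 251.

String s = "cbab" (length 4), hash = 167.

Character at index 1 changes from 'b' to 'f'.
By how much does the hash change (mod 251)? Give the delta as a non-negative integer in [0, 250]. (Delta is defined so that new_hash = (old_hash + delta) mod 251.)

Delta formula: (val(new) - val(old)) * B^(n-1-k) mod M
  val('f') - val('b') = 6 - 2 = 4
  B^(n-1-k) = 13^2 mod 251 = 169
  Delta = 4 * 169 mod 251 = 174

Answer: 174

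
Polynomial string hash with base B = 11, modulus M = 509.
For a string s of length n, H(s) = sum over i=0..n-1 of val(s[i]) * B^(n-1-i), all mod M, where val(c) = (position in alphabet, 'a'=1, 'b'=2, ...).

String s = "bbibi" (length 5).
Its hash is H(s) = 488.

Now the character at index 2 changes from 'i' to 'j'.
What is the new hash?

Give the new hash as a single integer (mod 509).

Answer: 100

Derivation:
val('i') = 9, val('j') = 10
Position k = 2, exponent = n-1-k = 2
B^2 mod M = 11^2 mod 509 = 121
Delta = (10 - 9) * 121 mod 509 = 121
New hash = (488 + 121) mod 509 = 100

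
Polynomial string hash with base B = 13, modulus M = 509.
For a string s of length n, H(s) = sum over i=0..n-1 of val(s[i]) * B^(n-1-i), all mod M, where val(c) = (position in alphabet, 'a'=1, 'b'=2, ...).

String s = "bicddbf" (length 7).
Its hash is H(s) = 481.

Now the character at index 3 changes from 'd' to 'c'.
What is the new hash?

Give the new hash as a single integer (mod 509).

Answer: 320

Derivation:
val('d') = 4, val('c') = 3
Position k = 3, exponent = n-1-k = 3
B^3 mod M = 13^3 mod 509 = 161
Delta = (3 - 4) * 161 mod 509 = 348
New hash = (481 + 348) mod 509 = 320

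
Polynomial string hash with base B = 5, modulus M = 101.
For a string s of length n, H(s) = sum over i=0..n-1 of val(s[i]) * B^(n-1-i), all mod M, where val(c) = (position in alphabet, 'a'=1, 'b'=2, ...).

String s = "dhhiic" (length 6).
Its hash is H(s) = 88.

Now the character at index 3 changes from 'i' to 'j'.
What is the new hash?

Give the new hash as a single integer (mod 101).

Answer: 12

Derivation:
val('i') = 9, val('j') = 10
Position k = 3, exponent = n-1-k = 2
B^2 mod M = 5^2 mod 101 = 25
Delta = (10 - 9) * 25 mod 101 = 25
New hash = (88 + 25) mod 101 = 12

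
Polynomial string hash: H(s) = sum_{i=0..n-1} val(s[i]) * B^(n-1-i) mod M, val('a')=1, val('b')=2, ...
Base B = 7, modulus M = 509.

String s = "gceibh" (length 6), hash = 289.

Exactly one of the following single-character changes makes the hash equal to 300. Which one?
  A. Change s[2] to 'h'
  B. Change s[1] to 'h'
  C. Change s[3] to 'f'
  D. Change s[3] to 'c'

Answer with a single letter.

Answer: A

Derivation:
Option A: s[2]='e'->'h', delta=(8-5)*7^3 mod 509 = 11, hash=289+11 mod 509 = 300 <-- target
Option B: s[1]='c'->'h', delta=(8-3)*7^4 mod 509 = 298, hash=289+298 mod 509 = 78
Option C: s[3]='i'->'f', delta=(6-9)*7^2 mod 509 = 362, hash=289+362 mod 509 = 142
Option D: s[3]='i'->'c', delta=(3-9)*7^2 mod 509 = 215, hash=289+215 mod 509 = 504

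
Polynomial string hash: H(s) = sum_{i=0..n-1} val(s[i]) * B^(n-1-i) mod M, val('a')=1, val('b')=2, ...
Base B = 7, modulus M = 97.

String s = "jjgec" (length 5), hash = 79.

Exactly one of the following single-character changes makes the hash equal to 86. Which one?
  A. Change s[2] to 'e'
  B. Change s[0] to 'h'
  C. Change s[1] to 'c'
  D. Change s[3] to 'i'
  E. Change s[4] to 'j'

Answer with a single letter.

Option A: s[2]='g'->'e', delta=(5-7)*7^2 mod 97 = 96, hash=79+96 mod 97 = 78
Option B: s[0]='j'->'h', delta=(8-10)*7^4 mod 97 = 48, hash=79+48 mod 97 = 30
Option C: s[1]='j'->'c', delta=(3-10)*7^3 mod 97 = 24, hash=79+24 mod 97 = 6
Option D: s[3]='e'->'i', delta=(9-5)*7^1 mod 97 = 28, hash=79+28 mod 97 = 10
Option E: s[4]='c'->'j', delta=(10-3)*7^0 mod 97 = 7, hash=79+7 mod 97 = 86 <-- target

Answer: E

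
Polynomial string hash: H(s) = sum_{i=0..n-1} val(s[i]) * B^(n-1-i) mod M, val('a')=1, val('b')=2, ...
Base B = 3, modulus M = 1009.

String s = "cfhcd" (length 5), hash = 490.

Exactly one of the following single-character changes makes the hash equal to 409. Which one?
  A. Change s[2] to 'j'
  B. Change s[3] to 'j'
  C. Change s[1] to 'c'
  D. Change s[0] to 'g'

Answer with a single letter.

Answer: C

Derivation:
Option A: s[2]='h'->'j', delta=(10-8)*3^2 mod 1009 = 18, hash=490+18 mod 1009 = 508
Option B: s[3]='c'->'j', delta=(10-3)*3^1 mod 1009 = 21, hash=490+21 mod 1009 = 511
Option C: s[1]='f'->'c', delta=(3-6)*3^3 mod 1009 = 928, hash=490+928 mod 1009 = 409 <-- target
Option D: s[0]='c'->'g', delta=(7-3)*3^4 mod 1009 = 324, hash=490+324 mod 1009 = 814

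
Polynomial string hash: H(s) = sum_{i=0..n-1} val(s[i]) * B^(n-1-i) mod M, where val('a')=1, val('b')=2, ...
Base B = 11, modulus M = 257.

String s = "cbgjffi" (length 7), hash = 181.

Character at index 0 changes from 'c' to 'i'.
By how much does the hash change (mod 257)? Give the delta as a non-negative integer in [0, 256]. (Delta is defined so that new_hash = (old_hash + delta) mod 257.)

Answer: 103

Derivation:
Delta formula: (val(new) - val(old)) * B^(n-1-k) mod M
  val('i') - val('c') = 9 - 3 = 6
  B^(n-1-k) = 11^6 mod 257 = 60
  Delta = 6 * 60 mod 257 = 103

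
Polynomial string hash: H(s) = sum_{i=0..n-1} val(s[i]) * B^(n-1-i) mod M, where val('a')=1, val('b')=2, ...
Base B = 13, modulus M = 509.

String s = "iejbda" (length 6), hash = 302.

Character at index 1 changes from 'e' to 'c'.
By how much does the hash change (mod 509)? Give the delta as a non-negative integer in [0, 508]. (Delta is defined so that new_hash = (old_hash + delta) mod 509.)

Answer: 395

Derivation:
Delta formula: (val(new) - val(old)) * B^(n-1-k) mod M
  val('c') - val('e') = 3 - 5 = -2
  B^(n-1-k) = 13^4 mod 509 = 57
  Delta = -2 * 57 mod 509 = 395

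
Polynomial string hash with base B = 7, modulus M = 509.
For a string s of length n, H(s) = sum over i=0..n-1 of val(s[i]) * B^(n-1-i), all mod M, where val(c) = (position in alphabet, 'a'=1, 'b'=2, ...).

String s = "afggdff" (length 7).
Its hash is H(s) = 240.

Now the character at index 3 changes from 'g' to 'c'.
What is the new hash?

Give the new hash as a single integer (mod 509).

Answer: 395

Derivation:
val('g') = 7, val('c') = 3
Position k = 3, exponent = n-1-k = 3
B^3 mod M = 7^3 mod 509 = 343
Delta = (3 - 7) * 343 mod 509 = 155
New hash = (240 + 155) mod 509 = 395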